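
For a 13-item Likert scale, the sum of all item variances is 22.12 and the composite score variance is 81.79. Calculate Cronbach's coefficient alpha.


alpha = (k/(k-1)) * (1 - sum(si^2)/s_total^2)
= (13/12) * (1 - 22.12/81.79)
alpha = 0.7903

0.7903


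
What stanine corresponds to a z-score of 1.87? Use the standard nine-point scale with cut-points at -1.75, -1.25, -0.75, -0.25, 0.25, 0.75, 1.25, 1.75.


Stanine boundaries: [-1.75, -1.25, -0.75, -0.25, 0.25, 0.75, 1.25, 1.75]
z = 1.87
Check each boundary:
  z >= -1.75 -> could be stanine 2
  z >= -1.25 -> could be stanine 3
  z >= -0.75 -> could be stanine 4
  z >= -0.25 -> could be stanine 5
  z >= 0.25 -> could be stanine 6
  z >= 0.75 -> could be stanine 7
  z >= 1.25 -> could be stanine 8
  z >= 1.75 -> could be stanine 9
Highest qualifying boundary gives stanine = 9

9


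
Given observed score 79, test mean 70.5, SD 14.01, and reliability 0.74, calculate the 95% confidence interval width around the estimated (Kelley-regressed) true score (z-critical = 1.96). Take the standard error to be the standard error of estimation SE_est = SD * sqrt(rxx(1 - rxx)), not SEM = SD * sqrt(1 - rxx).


True score estimate = 0.74*79 + 0.26*70.5 = 76.79
SE_est = SD * sqrt(rxx * (1 - rxx)) = 14.01 * sqrt(0.74 * 0.26) = 14.01 * sqrt(0.1924) = 6.145266
CI = T_est +/- z * SE_est, so width = 2 * z * SE_est = 2 * 1.96 * 6.145266
Width = 24.0894

24.0894


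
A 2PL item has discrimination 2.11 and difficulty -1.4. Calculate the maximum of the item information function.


For 2PL, max info at theta = b = -1.4
I_max = a^2 / 4 = 2.11^2 / 4
= 4.4521 / 4
I_max = 1.113

1.113


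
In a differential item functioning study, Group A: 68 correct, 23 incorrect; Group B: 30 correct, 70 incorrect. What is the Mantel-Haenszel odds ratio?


Odds_A = 68/23 = 2.9565
Odds_B = 30/70 = 0.4286
OR = Odds_A / Odds_B = 2.9565 / 0.4286
Exactly, OR = (68 * 70) / (23 * 30) = 4760 / 690
OR = 6.8986

6.8986


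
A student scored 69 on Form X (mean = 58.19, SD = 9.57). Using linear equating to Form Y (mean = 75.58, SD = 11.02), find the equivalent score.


slope = SD_Y / SD_X = 11.02 / 9.57 ~ 1.1515
intercept = mean_Y - slope * mean_X = 75.58 - (11.02 / 9.57) * 58.19 ~ 8.5733
Y = slope * X + intercept. To avoid rounding drift from the rounded slope/intercept, evaluate the equivalent form Y = mean_Y + SD_Y * (X - mean_X) / SD_X at full precision:
Y = 75.58 + 11.02 * (69 - 58.19) / 9.57
Y = 75.58 + 11.02 * 10.81 / 9.57
Y = 75.58 + 119.1262 / 9.57
Y = 75.58 + 12.4479
Y = 88.0279

88.0279


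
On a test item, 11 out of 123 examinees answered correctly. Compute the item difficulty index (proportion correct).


Item difficulty p = number correct / total examinees
p = 11 / 123
p = 0.0894

0.0894


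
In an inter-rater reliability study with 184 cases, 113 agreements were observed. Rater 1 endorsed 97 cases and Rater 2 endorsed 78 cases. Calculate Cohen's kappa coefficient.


P_o = 113/184 = 0.61413
P_e = (97*78 + 87*106) / 33856 = 0.495865
kappa = (P_o - P_e) / (1 - P_e)
kappa = (0.61413 - 0.495865) / (1 - 0.495865)
kappa = 0.2346

0.2346


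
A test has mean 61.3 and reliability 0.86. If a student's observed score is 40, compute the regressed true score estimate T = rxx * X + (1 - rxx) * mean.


T_est = rxx * X + (1 - rxx) * mean
T_est = 0.86 * 40 + 0.14 * 61.3
T_est = 34.4 + 8.582
T_est = 42.982

42.982


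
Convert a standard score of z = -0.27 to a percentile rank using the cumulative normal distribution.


CDF(z) = 0.5 * (1 + erf(z/sqrt(2)))
erf(-0.1909) = -0.2128
CDF = 0.3936
Percentile rank = 0.3936 * 100 = 39.36

39.36


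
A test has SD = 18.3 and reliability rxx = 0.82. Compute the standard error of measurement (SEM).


SEM = SD * sqrt(1 - rxx)
SEM = 18.3 * sqrt(1 - 0.82)
SEM = 18.3 * sqrt(0.18) = 18.3 * 0.424264
SEM = 7.764

7.764


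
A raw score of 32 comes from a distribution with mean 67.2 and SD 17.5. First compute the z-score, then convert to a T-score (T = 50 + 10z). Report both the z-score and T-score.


z = (X - mean) / SD = (32 - 67.2) / 17.5
z = -35.2 / 17.5
z = -2.0114
T-score = T = 50 + 10z
Carry z at full precision (z = -35.2 / 17.5) into the conversion:
T-score = 50 + 10 * (-35.2 / 17.5) = 50 + -352 / 17.5
T-score = 50 + -20.1143
T-score = 29.8857

29.8857


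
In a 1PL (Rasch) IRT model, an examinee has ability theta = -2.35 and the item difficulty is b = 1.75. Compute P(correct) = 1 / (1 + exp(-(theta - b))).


theta - b = -2.35 - 1.75 = -4.1
exp(-(theta - b)) = exp(4.1) = 60.3403
P = 1 / (1 + 60.3403)
P = 0.0163

0.0163


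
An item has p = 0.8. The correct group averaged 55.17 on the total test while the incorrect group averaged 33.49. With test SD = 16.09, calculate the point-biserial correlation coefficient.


q = 1 - p = 0.2
rpb = ((M1 - M0) / SD) * sqrt(p * q)
rpb = ((55.17 - 33.49) / 16.09) * sqrt(0.8 * 0.2)
rpb = 0.539

0.539


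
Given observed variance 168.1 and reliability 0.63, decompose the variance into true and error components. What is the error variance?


var_true = rxx * var_obs = 0.63 * 168.1 = 105.903
var_error = var_obs - var_true
var_error = 168.1 - 105.903
var_error = 62.197

62.197


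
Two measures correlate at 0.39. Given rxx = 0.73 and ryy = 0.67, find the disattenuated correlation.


r_corrected = rxy / sqrt(rxx * ryy)
= 0.39 / sqrt(0.73 * 0.67)
= 0.39 / sqrt(0.4891)
= 0.39 / 0.699357
r_corrected = 0.5577

0.5577


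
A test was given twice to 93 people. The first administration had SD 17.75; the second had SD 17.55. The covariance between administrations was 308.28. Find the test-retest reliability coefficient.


r = cov(X,Y) / (SD_X * SD_Y)
r = 308.28 / (17.75 * 17.55)
r = 308.28 / 311.5125
r = 0.9896

0.9896


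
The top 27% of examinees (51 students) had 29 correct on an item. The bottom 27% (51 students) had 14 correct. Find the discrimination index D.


p_upper = 29/51 = 0.5686
p_lower = 14/51 = 0.2745
D = 0.5686 - 0.2745 = 0.2941

0.2941


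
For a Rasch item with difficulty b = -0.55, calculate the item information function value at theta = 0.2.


P = 1/(1+exp(-(0.2--0.55))) = 0.6792
I = P*(1-P) = 0.6792 * 0.3208
I = 0.2179

0.2179


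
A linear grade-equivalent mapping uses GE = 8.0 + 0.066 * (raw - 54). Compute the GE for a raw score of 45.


raw - median = 45 - 54 = -9
slope * diff = 0.066 * -9 = -0.594
GE = 8.0 + -0.594
GE = 7.406

7.406


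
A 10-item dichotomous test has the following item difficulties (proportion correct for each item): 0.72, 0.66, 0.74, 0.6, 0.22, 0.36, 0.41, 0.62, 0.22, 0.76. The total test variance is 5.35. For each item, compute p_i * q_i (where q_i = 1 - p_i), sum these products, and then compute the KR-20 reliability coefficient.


For each item, compute p_i * q_i:
  Item 1: 0.72 * 0.28 = 0.2016
  Item 2: 0.66 * 0.34 = 0.2244
  Item 3: 0.74 * 0.26 = 0.1924
  Item 4: 0.6 * 0.4 = 0.24
  Item 5: 0.22 * 0.78 = 0.1716
  Item 6: 0.36 * 0.64 = 0.2304
  Item 7: 0.41 * 0.59 = 0.2419
  Item 8: 0.62 * 0.38 = 0.2356
  Item 9: 0.22 * 0.78 = 0.1716
  Item 10: 0.76 * 0.24 = 0.1824
Sum(p_i * q_i) = 0.2016 + 0.2244 + 0.1924 + 0.24 + 0.1716 + 0.2304 + 0.2419 + 0.2356 + 0.1716 + 0.1824 = 2.0919
KR-20 = (k/(k-1)) * (1 - Sum(p_i*q_i) / Var_total)
= (10/9) * (1 - 2.0919/5.35)
= 1.1111 * 0.609
KR-20 = 0.6767

0.6767


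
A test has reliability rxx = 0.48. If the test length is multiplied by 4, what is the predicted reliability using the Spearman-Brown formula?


r_new = (n * rxx) / (1 + (n-1) * rxx)
r_new = (4 * 0.48) / (1 + 3 * 0.48)
r_new = 1.92 / 2.44
r_new = 0.7869

0.7869


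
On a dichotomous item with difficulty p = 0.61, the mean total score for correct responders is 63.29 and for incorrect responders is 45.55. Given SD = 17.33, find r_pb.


q = 1 - p = 0.39
rpb = ((M1 - M0) / SD) * sqrt(p * q)
rpb = ((63.29 - 45.55) / 17.33) * sqrt(0.61 * 0.39)
rpb = 0.4993

0.4993


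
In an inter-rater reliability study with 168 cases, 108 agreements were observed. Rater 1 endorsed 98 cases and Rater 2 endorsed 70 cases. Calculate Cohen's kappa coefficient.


P_o = 108/168 = 0.642857
P_e = (98*70 + 70*98) / 28224 = 0.486111
kappa = (P_o - P_e) / (1 - P_e)
kappa = (0.642857 - 0.486111) / (1 - 0.486111)
kappa = 0.305

0.305


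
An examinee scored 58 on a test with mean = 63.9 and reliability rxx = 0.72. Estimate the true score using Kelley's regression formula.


T_est = rxx * X + (1 - rxx) * mean
T_est = 0.72 * 58 + 0.28 * 63.9
T_est = 41.76 + 17.892
T_est = 59.652

59.652


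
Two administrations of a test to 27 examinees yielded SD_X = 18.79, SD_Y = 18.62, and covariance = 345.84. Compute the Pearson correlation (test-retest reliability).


r = cov(X,Y) / (SD_X * SD_Y)
r = 345.84 / (18.79 * 18.62)
r = 345.84 / 349.8698
r = 0.9885

0.9885


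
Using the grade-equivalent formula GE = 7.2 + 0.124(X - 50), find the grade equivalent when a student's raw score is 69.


raw - median = 69 - 50 = 19
slope * diff = 0.124 * 19 = 2.356
GE = 7.2 + 2.356
GE = 9.556

9.556


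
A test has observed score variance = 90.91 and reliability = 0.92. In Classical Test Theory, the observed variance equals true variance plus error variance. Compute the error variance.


var_true = rxx * var_obs = 0.92 * 90.91 = 83.6372
var_error = var_obs - var_true
var_error = 90.91 - 83.6372
var_error = 7.2728

7.2728


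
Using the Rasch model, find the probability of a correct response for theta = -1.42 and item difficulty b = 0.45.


theta - b = -1.42 - 0.45 = -1.87
exp(-(theta - b)) = exp(1.87) = 6.4883
P = 1 / (1 + 6.4883)
P = 0.1335

0.1335


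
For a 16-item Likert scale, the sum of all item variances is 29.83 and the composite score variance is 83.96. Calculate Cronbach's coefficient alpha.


alpha = (k/(k-1)) * (1 - sum(si^2)/s_total^2)
= (16/15) * (1 - 29.83/83.96)
alpha = 0.6877

0.6877


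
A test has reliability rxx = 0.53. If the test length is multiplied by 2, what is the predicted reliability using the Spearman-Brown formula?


r_new = (n * rxx) / (1 + (n-1) * rxx)
r_new = (2 * 0.53) / (1 + 1 * 0.53)
r_new = 1.06 / 1.53
r_new = 0.6928

0.6928


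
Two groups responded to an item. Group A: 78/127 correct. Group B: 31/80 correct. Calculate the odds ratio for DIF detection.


Odds_A = 78/49 = 1.5918
Odds_B = 31/49 = 0.6327
OR = Odds_A / Odds_B = 1.5918 / 0.6327
Exactly, OR = (78 * 49) / (49 * 31) = 3822 / 1519
OR = 2.5161

2.5161


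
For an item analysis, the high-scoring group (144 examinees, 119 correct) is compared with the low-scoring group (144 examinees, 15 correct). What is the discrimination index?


p_upper = 119/144 = 0.8264
p_lower = 15/144 = 0.1042
D = 0.8264 - 0.1042 = 0.7222

0.7222


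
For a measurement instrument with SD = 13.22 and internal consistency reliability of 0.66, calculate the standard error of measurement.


SEM = SD * sqrt(1 - rxx)
SEM = 13.22 * sqrt(1 - 0.66)
SEM = 13.22 * sqrt(0.34) = 13.22 * 0.583095
SEM = 7.7085

7.7085


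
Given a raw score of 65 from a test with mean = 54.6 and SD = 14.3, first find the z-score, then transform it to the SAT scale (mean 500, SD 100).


z = (X - mean) / SD = (65 - 54.6) / 14.3
z = 10.4 / 14.3
z = 0.7273
SAT-scale = SAT = 500 + 100z
Carry z at full precision (z = 10.4 / 14.3) into the conversion:
SAT-scale = 500 + 100 * (10.4 / 14.3) = 500 + 1040 / 14.3
SAT-scale = 500 + 72.7273
SAT-scale = 572.7273

572.7273


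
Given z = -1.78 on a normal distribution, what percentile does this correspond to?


CDF(z) = 0.5 * (1 + erf(z/sqrt(2)))
erf(-1.2587) = -0.9249
CDF = 0.0375
Percentile rank = 0.0375 * 100 = 3.75

3.75


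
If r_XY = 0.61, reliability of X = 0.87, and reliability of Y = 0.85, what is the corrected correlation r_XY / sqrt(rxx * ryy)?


r_corrected = rxy / sqrt(rxx * ryy)
= 0.61 / sqrt(0.87 * 0.85)
= 0.61 / sqrt(0.7395)
= 0.61 / 0.859942
r_corrected = 0.7094

0.7094


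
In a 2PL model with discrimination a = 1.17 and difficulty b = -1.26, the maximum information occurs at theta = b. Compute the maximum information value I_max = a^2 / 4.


For 2PL, max info at theta = b = -1.26
I_max = a^2 / 4 = 1.17^2 / 4
= 1.3689 / 4
I_max = 0.3422

0.3422


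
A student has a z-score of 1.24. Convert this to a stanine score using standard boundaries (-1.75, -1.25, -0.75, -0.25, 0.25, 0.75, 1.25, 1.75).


Stanine boundaries: [-1.75, -1.25, -0.75, -0.25, 0.25, 0.75, 1.25, 1.75]
z = 1.24
Check each boundary:
  z >= -1.75 -> could be stanine 2
  z >= -1.25 -> could be stanine 3
  z >= -0.75 -> could be stanine 4
  z >= -0.25 -> could be stanine 5
  z >= 0.25 -> could be stanine 6
  z >= 0.75 -> could be stanine 7
  z < 1.25
  z < 1.75
Highest qualifying boundary gives stanine = 7

7


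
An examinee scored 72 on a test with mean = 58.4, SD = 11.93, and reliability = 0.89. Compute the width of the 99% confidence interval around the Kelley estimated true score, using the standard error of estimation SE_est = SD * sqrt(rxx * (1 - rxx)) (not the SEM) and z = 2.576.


True score estimate = 0.89*72 + 0.11*58.4 = 70.504
SE_est = SD * sqrt(rxx * (1 - rxx)) = 11.93 * sqrt(0.89 * 0.11) = 11.93 * sqrt(0.0979) = 3.732775
CI = T_est +/- z * SE_est, so width = 2 * z * SE_est = 2 * 2.576 * 3.732775
Width = 19.2313

19.2313


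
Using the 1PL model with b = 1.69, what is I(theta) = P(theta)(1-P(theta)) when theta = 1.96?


P = 1/(1+exp(-(1.96-1.69))) = 0.5671
I = P*(1-P) = 0.5671 * 0.4329
I = 0.2455

0.2455


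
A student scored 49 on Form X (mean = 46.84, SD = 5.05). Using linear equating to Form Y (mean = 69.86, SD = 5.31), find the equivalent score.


slope = SD_Y / SD_X = 5.31 / 5.05 ~ 1.0515
intercept = mean_Y - slope * mean_X = 69.86 - (5.31 / 5.05) * 46.84 ~ 20.6084
Y = slope * X + intercept. To avoid rounding drift from the rounded slope/intercept, evaluate the equivalent form Y = mean_Y + SD_Y * (X - mean_X) / SD_X at full precision:
Y = 69.86 + 5.31 * (49 - 46.84) / 5.05
Y = 69.86 + 5.31 * 2.16 / 5.05
Y = 69.86 + 11.4696 / 5.05
Y = 69.86 + 2.2712
Y = 72.1312

72.1312


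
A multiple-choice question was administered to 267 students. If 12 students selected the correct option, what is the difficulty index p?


Item difficulty p = number correct / total examinees
p = 12 / 267
p = 0.0449

0.0449


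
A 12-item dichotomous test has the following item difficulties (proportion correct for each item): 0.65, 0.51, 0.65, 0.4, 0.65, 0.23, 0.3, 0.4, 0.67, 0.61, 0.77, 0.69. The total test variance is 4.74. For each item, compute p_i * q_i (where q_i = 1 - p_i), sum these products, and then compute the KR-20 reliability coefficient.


For each item, compute p_i * q_i:
  Item 1: 0.65 * 0.35 = 0.2275
  Item 2: 0.51 * 0.49 = 0.2499
  Item 3: 0.65 * 0.35 = 0.2275
  Item 4: 0.4 * 0.6 = 0.24
  Item 5: 0.65 * 0.35 = 0.2275
  Item 6: 0.23 * 0.77 = 0.1771
  Item 7: 0.3 * 0.7 = 0.21
  Item 8: 0.4 * 0.6 = 0.24
  Item 9: 0.67 * 0.33 = 0.2211
  Item 10: 0.61 * 0.39 = 0.2379
  Item 11: 0.77 * 0.23 = 0.1771
  Item 12: 0.69 * 0.31 = 0.2139
Sum(p_i * q_i) = 0.2275 + 0.2499 + 0.2275 + 0.24 + 0.2275 + 0.1771 + 0.21 + 0.24 + 0.2211 + 0.2379 + 0.1771 + 0.2139 = 2.6495
KR-20 = (k/(k-1)) * (1 - Sum(p_i*q_i) / Var_total)
= (12/11) * (1 - 2.6495/4.74)
= 1.0909 * 0.441
KR-20 = 0.4811

0.4811


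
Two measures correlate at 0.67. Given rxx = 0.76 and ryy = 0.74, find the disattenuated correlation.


r_corrected = rxy / sqrt(rxx * ryy)
= 0.67 / sqrt(0.76 * 0.74)
= 0.67 / sqrt(0.5624)
= 0.67 / 0.749933
r_corrected = 0.8934

0.8934


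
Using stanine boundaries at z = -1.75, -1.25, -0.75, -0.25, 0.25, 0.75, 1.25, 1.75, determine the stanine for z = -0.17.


Stanine boundaries: [-1.75, -1.25, -0.75, -0.25, 0.25, 0.75, 1.25, 1.75]
z = -0.17
Check each boundary:
  z >= -1.75 -> could be stanine 2
  z >= -1.25 -> could be stanine 3
  z >= -0.75 -> could be stanine 4
  z >= -0.25 -> could be stanine 5
  z < 0.25
  z < 0.75
  z < 1.25
  z < 1.75
Highest qualifying boundary gives stanine = 5

5


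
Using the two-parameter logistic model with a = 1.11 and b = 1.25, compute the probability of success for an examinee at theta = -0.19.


a*(theta - b) = 1.11 * (-0.19 - 1.25) = -1.5984
exp(--1.5984) = 4.9451
P = 1 / (1 + 4.9451)
P = 0.1682

0.1682


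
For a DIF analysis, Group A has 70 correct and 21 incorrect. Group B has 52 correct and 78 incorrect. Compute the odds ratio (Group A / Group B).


Odds_A = 70/21 = 3.3333
Odds_B = 52/78 = 0.6667
OR = Odds_A / Odds_B = 3.3333 / 0.6667
Exactly, OR = (70 * 78) / (21 * 52) = 5460 / 1092
OR = 5.0

5.0


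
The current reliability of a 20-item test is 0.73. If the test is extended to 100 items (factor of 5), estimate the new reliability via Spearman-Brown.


r_new = (n * rxx) / (1 + (n-1) * rxx)
r_new = (5 * 0.73) / (1 + 4 * 0.73)
r_new = 3.65 / 3.92
r_new = 0.9311

0.9311


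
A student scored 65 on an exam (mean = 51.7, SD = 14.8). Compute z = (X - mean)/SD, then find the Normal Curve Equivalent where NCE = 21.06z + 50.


z = (X - mean) / SD = (65 - 51.7) / 14.8
z = 13.3 / 14.8
z = 0.8986
NCE = NCE = 21.06z + 50
Carry z at full precision (z = 13.3 / 14.8) into the conversion:
NCE = 21.06 * (13.3 / 14.8) + 50 = 280.098 / 14.8 + 50
NCE = 18.9255 + 50
NCE = 68.9255

68.9255


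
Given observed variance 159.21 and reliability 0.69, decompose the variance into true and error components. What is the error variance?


var_true = rxx * var_obs = 0.69 * 159.21 = 109.8549
var_error = var_obs - var_true
var_error = 159.21 - 109.8549
var_error = 49.3551

49.3551


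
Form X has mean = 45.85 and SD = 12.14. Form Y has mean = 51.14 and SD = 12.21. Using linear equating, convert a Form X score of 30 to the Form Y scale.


slope = SD_Y / SD_X = 12.21 / 12.14 ~ 1.0058
intercept = mean_Y - slope * mean_X = 51.14 - (12.21 / 12.14) * 45.85 ~ 5.0256
Y = slope * X + intercept. To avoid rounding drift from the rounded slope/intercept, evaluate the equivalent form Y = mean_Y + SD_Y * (X - mean_X) / SD_X at full precision:
Y = 51.14 + 12.21 * (30 - 45.85) / 12.14
Y = 51.14 - 12.21 * 15.85 / 12.14
Y = 51.14 - 193.5285 / 12.14
Y = 51.14 - 15.9414
Y = 35.1986

35.1986


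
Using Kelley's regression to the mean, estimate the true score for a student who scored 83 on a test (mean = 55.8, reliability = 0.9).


T_est = rxx * X + (1 - rxx) * mean
T_est = 0.9 * 83 + 0.1 * 55.8
T_est = 74.7 + 5.58
T_est = 80.28

80.28


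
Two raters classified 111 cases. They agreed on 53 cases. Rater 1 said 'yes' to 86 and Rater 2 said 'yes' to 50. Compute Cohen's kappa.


P_o = 53/111 = 0.477477
P_e = (86*50 + 25*61) / 12321 = 0.47277
kappa = (P_o - P_e) / (1 - P_e)
kappa = (0.477477 - 0.47277) / (1 - 0.47277)
kappa = 0.0089

0.0089


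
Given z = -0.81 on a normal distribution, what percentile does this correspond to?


CDF(z) = 0.5 * (1 + erf(z/sqrt(2)))
erf(-0.5728) = -0.5821
CDF = 0.209
Percentile rank = 0.209 * 100 = 20.9

20.9


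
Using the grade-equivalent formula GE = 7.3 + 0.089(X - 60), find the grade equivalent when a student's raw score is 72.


raw - median = 72 - 60 = 12
slope * diff = 0.089 * 12 = 1.068
GE = 7.3 + 1.068
GE = 8.368

8.368


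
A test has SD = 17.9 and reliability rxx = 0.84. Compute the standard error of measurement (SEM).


SEM = SD * sqrt(1 - rxx)
SEM = 17.9 * sqrt(1 - 0.84)
SEM = 17.9 * sqrt(0.16) = 17.9 * 0.4
SEM = 7.16

7.16


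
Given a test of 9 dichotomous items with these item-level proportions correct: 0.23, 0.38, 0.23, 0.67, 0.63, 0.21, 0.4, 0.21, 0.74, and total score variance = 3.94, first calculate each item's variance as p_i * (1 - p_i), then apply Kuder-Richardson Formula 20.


For each item, compute p_i * q_i:
  Item 1: 0.23 * 0.77 = 0.1771
  Item 2: 0.38 * 0.62 = 0.2356
  Item 3: 0.23 * 0.77 = 0.1771
  Item 4: 0.67 * 0.33 = 0.2211
  Item 5: 0.63 * 0.37 = 0.2331
  Item 6: 0.21 * 0.79 = 0.1659
  Item 7: 0.4 * 0.6 = 0.24
  Item 8: 0.21 * 0.79 = 0.1659
  Item 9: 0.74 * 0.26 = 0.1924
Sum(p_i * q_i) = 0.1771 + 0.2356 + 0.1771 + 0.2211 + 0.2331 + 0.1659 + 0.24 + 0.1659 + 0.1924 = 1.8082
KR-20 = (k/(k-1)) * (1 - Sum(p_i*q_i) / Var_total)
= (9/8) * (1 - 1.8082/3.94)
= 1.125 * 0.5411
KR-20 = 0.6087

0.6087


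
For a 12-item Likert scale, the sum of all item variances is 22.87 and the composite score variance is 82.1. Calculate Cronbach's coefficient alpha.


alpha = (k/(k-1)) * (1 - sum(si^2)/s_total^2)
= (12/11) * (1 - 22.87/82.1)
alpha = 0.787

0.787


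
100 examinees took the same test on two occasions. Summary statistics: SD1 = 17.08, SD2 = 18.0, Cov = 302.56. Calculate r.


r = cov(X,Y) / (SD_X * SD_Y)
r = 302.56 / (17.08 * 18.0)
r = 302.56 / 307.44
r = 0.9841

0.9841


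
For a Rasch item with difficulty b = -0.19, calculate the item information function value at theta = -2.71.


P = 1/(1+exp(-(-2.71--0.19))) = 0.0745
I = P*(1-P) = 0.0745 * 0.9255
I = 0.0689

0.0689


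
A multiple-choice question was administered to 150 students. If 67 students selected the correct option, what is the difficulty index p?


Item difficulty p = number correct / total examinees
p = 67 / 150
p = 0.4467

0.4467


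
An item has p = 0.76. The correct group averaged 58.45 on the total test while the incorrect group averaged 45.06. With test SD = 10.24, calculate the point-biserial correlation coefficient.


q = 1 - p = 0.24
rpb = ((M1 - M0) / SD) * sqrt(p * q)
rpb = ((58.45 - 45.06) / 10.24) * sqrt(0.76 * 0.24)
rpb = 0.5585

0.5585


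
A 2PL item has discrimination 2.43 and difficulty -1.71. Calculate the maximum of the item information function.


For 2PL, max info at theta = b = -1.71
I_max = a^2 / 4 = 2.43^2 / 4
= 5.9049 / 4
I_max = 1.4762

1.4762


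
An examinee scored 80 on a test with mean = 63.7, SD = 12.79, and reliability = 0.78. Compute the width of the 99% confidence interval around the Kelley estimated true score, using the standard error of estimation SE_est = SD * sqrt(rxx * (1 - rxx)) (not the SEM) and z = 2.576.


True score estimate = 0.78*80 + 0.22*63.7 = 76.414
SE_est = SD * sqrt(rxx * (1 - rxx)) = 12.79 * sqrt(0.78 * 0.22) = 12.79 * sqrt(0.1716) = 5.29821
CI = T_est +/- z * SE_est, so width = 2 * z * SE_est = 2 * 2.576 * 5.29821
Width = 27.2964

27.2964


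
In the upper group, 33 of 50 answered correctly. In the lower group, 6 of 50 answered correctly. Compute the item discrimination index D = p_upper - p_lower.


p_upper = 33/50 = 0.66
p_lower = 6/50 = 0.12
D = 0.66 - 0.12 = 0.54

0.54


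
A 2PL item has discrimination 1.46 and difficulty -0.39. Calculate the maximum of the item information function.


For 2PL, max info at theta = b = -0.39
I_max = a^2 / 4 = 1.46^2 / 4
= 2.1316 / 4
I_max = 0.5329

0.5329


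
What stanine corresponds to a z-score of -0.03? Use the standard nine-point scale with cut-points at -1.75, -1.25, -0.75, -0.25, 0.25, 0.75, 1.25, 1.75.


Stanine boundaries: [-1.75, -1.25, -0.75, -0.25, 0.25, 0.75, 1.25, 1.75]
z = -0.03
Check each boundary:
  z >= -1.75 -> could be stanine 2
  z >= -1.25 -> could be stanine 3
  z >= -0.75 -> could be stanine 4
  z >= -0.25 -> could be stanine 5
  z < 0.25
  z < 0.75
  z < 1.25
  z < 1.75
Highest qualifying boundary gives stanine = 5

5


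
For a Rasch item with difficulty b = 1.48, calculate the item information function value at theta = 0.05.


P = 1/(1+exp(-(0.05-1.48))) = 0.1931
I = P*(1-P) = 0.1931 * 0.8069
I = 0.1558

0.1558


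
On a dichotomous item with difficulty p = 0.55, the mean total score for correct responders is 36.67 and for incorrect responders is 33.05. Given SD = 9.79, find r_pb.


q = 1 - p = 0.45
rpb = ((M1 - M0) / SD) * sqrt(p * q)
rpb = ((36.67 - 33.05) / 9.79) * sqrt(0.55 * 0.45)
rpb = 0.184

0.184


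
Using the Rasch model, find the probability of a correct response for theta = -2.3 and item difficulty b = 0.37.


theta - b = -2.3 - 0.37 = -2.67
exp(-(theta - b)) = exp(2.67) = 14.44
P = 1 / (1 + 14.44)
P = 0.0648

0.0648


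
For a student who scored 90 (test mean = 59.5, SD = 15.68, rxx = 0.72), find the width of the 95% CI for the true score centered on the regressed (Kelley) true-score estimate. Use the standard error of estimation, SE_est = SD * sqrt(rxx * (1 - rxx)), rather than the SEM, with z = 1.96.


True score estimate = 0.72*90 + 0.28*59.5 = 81.46
SE_est = SD * sqrt(rxx * (1 - rxx)) = 15.68 * sqrt(0.72 * 0.28) = 15.68 * sqrt(0.2016) = 7.040303
CI = T_est +/- z * SE_est, so width = 2 * z * SE_est = 2 * 1.96 * 7.040303
Width = 27.598

27.598


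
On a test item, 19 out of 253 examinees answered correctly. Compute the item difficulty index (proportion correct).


Item difficulty p = number correct / total examinees
p = 19 / 253
p = 0.0751

0.0751


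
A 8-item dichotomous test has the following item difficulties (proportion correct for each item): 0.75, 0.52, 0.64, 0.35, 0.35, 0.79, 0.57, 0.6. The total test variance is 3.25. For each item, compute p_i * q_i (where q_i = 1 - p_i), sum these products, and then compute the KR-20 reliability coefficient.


For each item, compute p_i * q_i:
  Item 1: 0.75 * 0.25 = 0.1875
  Item 2: 0.52 * 0.48 = 0.2496
  Item 3: 0.64 * 0.36 = 0.2304
  Item 4: 0.35 * 0.65 = 0.2275
  Item 5: 0.35 * 0.65 = 0.2275
  Item 6: 0.79 * 0.21 = 0.1659
  Item 7: 0.57 * 0.43 = 0.2451
  Item 8: 0.6 * 0.4 = 0.24
Sum(p_i * q_i) = 0.1875 + 0.2496 + 0.2304 + 0.2275 + 0.2275 + 0.1659 + 0.2451 + 0.24 = 1.7735
KR-20 = (k/(k-1)) * (1 - Sum(p_i*q_i) / Var_total)
= (8/7) * (1 - 1.7735/3.25)
= 1.1429 * 0.4543
KR-20 = 0.5192

0.5192


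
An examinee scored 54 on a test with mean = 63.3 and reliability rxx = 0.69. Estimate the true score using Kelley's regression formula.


T_est = rxx * X + (1 - rxx) * mean
T_est = 0.69 * 54 + 0.31 * 63.3
T_est = 37.26 + 19.623
T_est = 56.883

56.883


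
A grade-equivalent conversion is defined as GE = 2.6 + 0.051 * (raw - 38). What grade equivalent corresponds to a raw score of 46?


raw - median = 46 - 38 = 8
slope * diff = 0.051 * 8 = 0.408
GE = 2.6 + 0.408
GE = 3.008

3.008


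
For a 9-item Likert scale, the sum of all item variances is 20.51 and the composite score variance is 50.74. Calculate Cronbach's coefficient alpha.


alpha = (k/(k-1)) * (1 - sum(si^2)/s_total^2)
= (9/8) * (1 - 20.51/50.74)
alpha = 0.6703

0.6703


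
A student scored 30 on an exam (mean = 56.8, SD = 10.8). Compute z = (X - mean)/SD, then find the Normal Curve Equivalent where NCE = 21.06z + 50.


z = (X - mean) / SD = (30 - 56.8) / 10.8
z = -26.8 / 10.8
z = -2.4815
NCE = NCE = 21.06z + 50
Carry z at full precision (z = -26.8 / 10.8) into the conversion:
NCE = 21.06 * (-26.8 / 10.8) + 50 = -564.408 / 10.8 + 50
NCE = -52.26 + 50
NCE = -2.26

-2.26


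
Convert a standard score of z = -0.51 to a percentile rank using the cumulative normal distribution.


CDF(z) = 0.5 * (1 + erf(z/sqrt(2)))
erf(-0.3606) = -0.3899
CDF = 0.305
Percentile rank = 0.305 * 100 = 30.5

30.5


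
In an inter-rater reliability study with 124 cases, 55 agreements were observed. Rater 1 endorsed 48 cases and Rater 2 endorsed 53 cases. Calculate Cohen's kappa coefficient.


P_o = 55/124 = 0.443548
P_e = (48*53 + 76*71) / 15376 = 0.516389
kappa = (P_o - P_e) / (1 - P_e)
kappa = (0.443548 - 0.516389) / (1 - 0.516389)
kappa = -0.1506

-0.1506


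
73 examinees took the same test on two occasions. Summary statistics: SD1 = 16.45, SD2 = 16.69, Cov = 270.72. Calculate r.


r = cov(X,Y) / (SD_X * SD_Y)
r = 270.72 / (16.45 * 16.69)
r = 270.72 / 274.5505
r = 0.986

0.986


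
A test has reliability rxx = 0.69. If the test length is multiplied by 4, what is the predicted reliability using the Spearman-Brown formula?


r_new = (n * rxx) / (1 + (n-1) * rxx)
r_new = (4 * 0.69) / (1 + 3 * 0.69)
r_new = 2.76 / 3.07
r_new = 0.899

0.899


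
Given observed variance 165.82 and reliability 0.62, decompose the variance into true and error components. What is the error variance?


var_true = rxx * var_obs = 0.62 * 165.82 = 102.8084
var_error = var_obs - var_true
var_error = 165.82 - 102.8084
var_error = 63.0116

63.0116


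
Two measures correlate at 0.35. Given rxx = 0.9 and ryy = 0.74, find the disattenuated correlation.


r_corrected = rxy / sqrt(rxx * ryy)
= 0.35 / sqrt(0.9 * 0.74)
= 0.35 / sqrt(0.666)
= 0.35 / 0.816088
r_corrected = 0.4289

0.4289


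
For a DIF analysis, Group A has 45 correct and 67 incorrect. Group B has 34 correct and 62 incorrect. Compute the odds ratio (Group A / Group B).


Odds_A = 45/67 = 0.6716
Odds_B = 34/62 = 0.5484
OR = Odds_A / Odds_B = 0.6716 / 0.5484
Exactly, OR = (45 * 62) / (67 * 34) = 2790 / 2278
OR = 1.2248

1.2248


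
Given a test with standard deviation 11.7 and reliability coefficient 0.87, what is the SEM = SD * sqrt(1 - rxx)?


SEM = SD * sqrt(1 - rxx)
SEM = 11.7 * sqrt(1 - 0.87)
SEM = 11.7 * sqrt(0.13) = 11.7 * 0.360555
SEM = 4.2185

4.2185


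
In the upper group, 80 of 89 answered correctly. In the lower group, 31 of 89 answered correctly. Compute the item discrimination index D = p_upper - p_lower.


p_upper = 80/89 = 0.8989
p_lower = 31/89 = 0.3483
D = 0.8989 - 0.3483 = 0.5506

0.5506


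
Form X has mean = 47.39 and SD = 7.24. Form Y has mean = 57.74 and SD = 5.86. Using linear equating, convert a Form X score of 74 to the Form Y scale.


slope = SD_Y / SD_X = 5.86 / 7.24 ~ 0.8094
intercept = mean_Y - slope * mean_X = 57.74 - (5.86 / 7.24) * 47.39 ~ 19.3829
Y = slope * X + intercept. To avoid rounding drift from the rounded slope/intercept, evaluate the equivalent form Y = mean_Y + SD_Y * (X - mean_X) / SD_X at full precision:
Y = 57.74 + 5.86 * (74 - 47.39) / 7.24
Y = 57.74 + 5.86 * 26.61 / 7.24
Y = 57.74 + 155.9346 / 7.24
Y = 57.74 + 21.5379
Y = 79.2779

79.2779


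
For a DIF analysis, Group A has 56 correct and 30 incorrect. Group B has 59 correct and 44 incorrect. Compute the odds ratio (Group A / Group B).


Odds_A = 56/30 = 1.8667
Odds_B = 59/44 = 1.3409
OR = Odds_A / Odds_B = 1.8667 / 1.3409
Exactly, OR = (56 * 44) / (30 * 59) = 2464 / 1770
OR = 1.3921

1.3921


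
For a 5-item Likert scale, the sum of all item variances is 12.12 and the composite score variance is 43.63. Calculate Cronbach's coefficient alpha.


alpha = (k/(k-1)) * (1 - sum(si^2)/s_total^2)
= (5/4) * (1 - 12.12/43.63)
alpha = 0.9028

0.9028


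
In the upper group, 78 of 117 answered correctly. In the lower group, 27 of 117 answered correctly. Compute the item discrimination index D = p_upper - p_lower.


p_upper = 78/117 = 0.6667
p_lower = 27/117 = 0.2308
D = 0.6667 - 0.2308 = 0.4359

0.4359


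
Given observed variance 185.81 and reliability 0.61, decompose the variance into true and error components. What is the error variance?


var_true = rxx * var_obs = 0.61 * 185.81 = 113.3441
var_error = var_obs - var_true
var_error = 185.81 - 113.3441
var_error = 72.4659

72.4659


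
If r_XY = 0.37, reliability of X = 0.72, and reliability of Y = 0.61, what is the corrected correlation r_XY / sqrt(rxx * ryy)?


r_corrected = rxy / sqrt(rxx * ryy)
= 0.37 / sqrt(0.72 * 0.61)
= 0.37 / sqrt(0.4392)
= 0.37 / 0.662722
r_corrected = 0.5583

0.5583


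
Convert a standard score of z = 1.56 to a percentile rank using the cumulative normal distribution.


CDF(z) = 0.5 * (1 + erf(z/sqrt(2)))
erf(1.1031) = 0.8812
CDF = 0.9406
Percentile rank = 0.9406 * 100 = 94.06

94.06


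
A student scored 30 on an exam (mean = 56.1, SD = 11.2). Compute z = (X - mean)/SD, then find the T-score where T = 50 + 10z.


z = (X - mean) / SD = (30 - 56.1) / 11.2
z = -26.1 / 11.2
z = -2.3304
T-score = T = 50 + 10z
Carry z at full precision (z = -26.1 / 11.2) into the conversion:
T-score = 50 + 10 * (-26.1 / 11.2) = 50 + -261 / 11.2
T-score = 50 + -23.3036
T-score = 26.6964

26.6964


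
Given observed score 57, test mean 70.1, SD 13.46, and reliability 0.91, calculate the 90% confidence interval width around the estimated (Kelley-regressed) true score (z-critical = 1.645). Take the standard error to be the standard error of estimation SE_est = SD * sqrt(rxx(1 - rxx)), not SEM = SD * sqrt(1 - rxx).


True score estimate = 0.91*57 + 0.09*70.1 = 58.179
SE_est = SD * sqrt(rxx * (1 - rxx)) = 13.46 * sqrt(0.91 * 0.09) = 13.46 * sqrt(0.0819) = 3.852006
CI = T_est +/- z * SE_est, so width = 2 * z * SE_est = 2 * 1.645 * 3.852006
Width = 12.6731

12.6731


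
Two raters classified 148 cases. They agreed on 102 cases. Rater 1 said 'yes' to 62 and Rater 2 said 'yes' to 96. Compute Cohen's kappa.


P_o = 102/148 = 0.689189
P_e = (62*96 + 86*52) / 21904 = 0.475895
kappa = (P_o - P_e) / (1 - P_e)
kappa = (0.689189 - 0.475895) / (1 - 0.475895)
kappa = 0.407

0.407


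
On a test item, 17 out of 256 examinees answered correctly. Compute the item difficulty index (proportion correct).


Item difficulty p = number correct / total examinees
p = 17 / 256
p = 0.0664

0.0664


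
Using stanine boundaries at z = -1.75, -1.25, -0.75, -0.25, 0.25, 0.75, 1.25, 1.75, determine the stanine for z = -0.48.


Stanine boundaries: [-1.75, -1.25, -0.75, -0.25, 0.25, 0.75, 1.25, 1.75]
z = -0.48
Check each boundary:
  z >= -1.75 -> could be stanine 2
  z >= -1.25 -> could be stanine 3
  z >= -0.75 -> could be stanine 4
  z < -0.25
  z < 0.25
  z < 0.75
  z < 1.25
  z < 1.75
Highest qualifying boundary gives stanine = 4

4


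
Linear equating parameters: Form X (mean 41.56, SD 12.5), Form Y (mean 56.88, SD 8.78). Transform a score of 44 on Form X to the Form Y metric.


slope = SD_Y / SD_X = 8.78 / 12.5 ~ 0.7024
intercept = mean_Y - slope * mean_X = 56.88 - (8.78 / 12.5) * 41.56 ~ 27.6883
Y = slope * X + intercept. To avoid rounding drift from the rounded slope/intercept, evaluate the equivalent form Y = mean_Y + SD_Y * (X - mean_X) / SD_X at full precision:
Y = 56.88 + 8.78 * (44 - 41.56) / 12.5
Y = 56.88 + 8.78 * 2.44 / 12.5
Y = 56.88 + 21.4232 / 12.5
Y = 56.88 + 1.7139
Y = 58.5939

58.5939


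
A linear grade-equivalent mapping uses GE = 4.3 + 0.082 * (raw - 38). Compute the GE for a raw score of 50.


raw - median = 50 - 38 = 12
slope * diff = 0.082 * 12 = 0.984
GE = 4.3 + 0.984
GE = 5.284

5.284


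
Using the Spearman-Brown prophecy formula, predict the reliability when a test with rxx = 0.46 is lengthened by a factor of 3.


r_new = (n * rxx) / (1 + (n-1) * rxx)
r_new = (3 * 0.46) / (1 + 2 * 0.46)
r_new = 1.38 / 1.92
r_new = 0.7188

0.7188


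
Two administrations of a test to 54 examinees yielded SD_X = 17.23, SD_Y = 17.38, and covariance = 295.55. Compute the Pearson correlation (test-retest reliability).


r = cov(X,Y) / (SD_X * SD_Y)
r = 295.55 / (17.23 * 17.38)
r = 295.55 / 299.4574
r = 0.987

0.987


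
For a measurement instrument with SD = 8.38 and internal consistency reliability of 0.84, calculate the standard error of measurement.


SEM = SD * sqrt(1 - rxx)
SEM = 8.38 * sqrt(1 - 0.84)
SEM = 8.38 * sqrt(0.16) = 8.38 * 0.4
SEM = 3.352

3.352


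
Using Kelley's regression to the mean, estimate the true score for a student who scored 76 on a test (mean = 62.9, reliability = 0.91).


T_est = rxx * X + (1 - rxx) * mean
T_est = 0.91 * 76 + 0.09 * 62.9
T_est = 69.16 + 5.661
T_est = 74.821

74.821


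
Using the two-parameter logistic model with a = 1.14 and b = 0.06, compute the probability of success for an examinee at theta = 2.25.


a*(theta - b) = 1.14 * (2.25 - 0.06) = 2.4966
exp(-2.4966) = 0.0824
P = 1 / (1 + 0.0824)
P = 0.9239

0.9239


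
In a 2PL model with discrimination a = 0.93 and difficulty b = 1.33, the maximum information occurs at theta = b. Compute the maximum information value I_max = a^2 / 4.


For 2PL, max info at theta = b = 1.33
I_max = a^2 / 4 = 0.93^2 / 4
= 0.8649 / 4
I_max = 0.2162

0.2162


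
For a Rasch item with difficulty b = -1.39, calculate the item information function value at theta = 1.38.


P = 1/(1+exp(-(1.38--1.39))) = 0.941
I = P*(1-P) = 0.941 * 0.059
I = 0.0555

0.0555


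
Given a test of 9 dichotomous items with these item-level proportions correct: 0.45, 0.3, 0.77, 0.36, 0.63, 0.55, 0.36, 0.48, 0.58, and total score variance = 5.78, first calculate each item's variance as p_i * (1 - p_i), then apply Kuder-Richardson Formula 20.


For each item, compute p_i * q_i:
  Item 1: 0.45 * 0.55 = 0.2475
  Item 2: 0.3 * 0.7 = 0.21
  Item 3: 0.77 * 0.23 = 0.1771
  Item 4: 0.36 * 0.64 = 0.2304
  Item 5: 0.63 * 0.37 = 0.2331
  Item 6: 0.55 * 0.45 = 0.2475
  Item 7: 0.36 * 0.64 = 0.2304
  Item 8: 0.48 * 0.52 = 0.2496
  Item 9: 0.58 * 0.42 = 0.2436
Sum(p_i * q_i) = 0.2475 + 0.21 + 0.1771 + 0.2304 + 0.2331 + 0.2475 + 0.2304 + 0.2496 + 0.2436 = 2.0692
KR-20 = (k/(k-1)) * (1 - Sum(p_i*q_i) / Var_total)
= (9/8) * (1 - 2.0692/5.78)
= 1.125 * 0.642
KR-20 = 0.7223

0.7223


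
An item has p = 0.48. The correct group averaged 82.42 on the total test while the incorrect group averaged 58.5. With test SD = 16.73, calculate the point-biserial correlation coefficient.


q = 1 - p = 0.52
rpb = ((M1 - M0) / SD) * sqrt(p * q)
rpb = ((82.42 - 58.5) / 16.73) * sqrt(0.48 * 0.52)
rpb = 0.7143

0.7143


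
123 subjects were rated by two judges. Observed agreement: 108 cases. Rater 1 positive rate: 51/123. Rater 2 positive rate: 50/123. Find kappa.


P_o = 108/123 = 0.878049
P_e = (51*50 + 72*73) / 15129 = 0.515963
kappa = (P_o - P_e) / (1 - P_e)
kappa = (0.878049 - 0.515963) / (1 - 0.515963)
kappa = 0.7481

0.7481


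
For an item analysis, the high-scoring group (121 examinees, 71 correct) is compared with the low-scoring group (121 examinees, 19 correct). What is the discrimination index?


p_upper = 71/121 = 0.5868
p_lower = 19/121 = 0.157
D = 0.5868 - 0.157 = 0.4298

0.4298


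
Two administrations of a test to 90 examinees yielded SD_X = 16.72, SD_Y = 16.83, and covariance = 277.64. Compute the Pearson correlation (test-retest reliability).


r = cov(X,Y) / (SD_X * SD_Y)
r = 277.64 / (16.72 * 16.83)
r = 277.64 / 281.3976
r = 0.9866

0.9866


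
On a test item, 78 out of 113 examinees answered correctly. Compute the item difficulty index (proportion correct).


Item difficulty p = number correct / total examinees
p = 78 / 113
p = 0.6903

0.6903


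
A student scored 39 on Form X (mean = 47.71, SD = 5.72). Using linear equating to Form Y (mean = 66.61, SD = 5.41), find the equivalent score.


slope = SD_Y / SD_X = 5.41 / 5.72 ~ 0.9458
intercept = mean_Y - slope * mean_X = 66.61 - (5.41 / 5.72) * 47.71 ~ 21.4857
Y = slope * X + intercept. To avoid rounding drift from the rounded slope/intercept, evaluate the equivalent form Y = mean_Y + SD_Y * (X - mean_X) / SD_X at full precision:
Y = 66.61 + 5.41 * (39 - 47.71) / 5.72
Y = 66.61 - 5.41 * 8.71 / 5.72
Y = 66.61 - 47.1211 / 5.72
Y = 66.61 - 8.238
Y = 58.372

58.372


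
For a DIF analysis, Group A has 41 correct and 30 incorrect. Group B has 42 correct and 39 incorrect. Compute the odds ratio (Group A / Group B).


Odds_A = 41/30 = 1.3667
Odds_B = 42/39 = 1.0769
OR = Odds_A / Odds_B = 1.3667 / 1.0769
Exactly, OR = (41 * 39) / (30 * 42) = 1599 / 1260
OR = 1.269

1.269


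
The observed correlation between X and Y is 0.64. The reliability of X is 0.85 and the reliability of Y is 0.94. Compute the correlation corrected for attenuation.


r_corrected = rxy / sqrt(rxx * ryy)
= 0.64 / sqrt(0.85 * 0.94)
= 0.64 / sqrt(0.799)
= 0.64 / 0.893868
r_corrected = 0.716

0.716


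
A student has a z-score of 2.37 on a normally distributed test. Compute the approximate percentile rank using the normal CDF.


CDF(z) = 0.5 * (1 + erf(z/sqrt(2)))
erf(1.6758) = 0.9822
CDF = 0.9911
Percentile rank = 0.9911 * 100 = 99.11

99.11


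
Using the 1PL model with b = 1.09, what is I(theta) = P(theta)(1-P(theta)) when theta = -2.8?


P = 1/(1+exp(-(-2.8-1.09))) = 0.02
I = P*(1-P) = 0.02 * 0.98
I = 0.0196

0.0196


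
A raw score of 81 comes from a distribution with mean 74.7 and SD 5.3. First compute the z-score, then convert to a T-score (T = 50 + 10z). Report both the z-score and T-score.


z = (X - mean) / SD = (81 - 74.7) / 5.3
z = 6.3 / 5.3
z = 1.1887
T-score = T = 50 + 10z
Carry z at full precision (z = 6.3 / 5.3) into the conversion:
T-score = 50 + 10 * (6.3 / 5.3) = 50 + 63 / 5.3
T-score = 50 + 11.8868
T-score = 61.8868

61.8868
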